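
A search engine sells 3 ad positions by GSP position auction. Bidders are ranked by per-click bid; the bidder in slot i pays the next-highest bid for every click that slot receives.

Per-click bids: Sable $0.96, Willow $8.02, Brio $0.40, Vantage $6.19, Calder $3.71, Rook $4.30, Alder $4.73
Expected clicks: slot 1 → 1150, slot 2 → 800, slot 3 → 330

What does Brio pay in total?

Ranked by bid: $8.02 (Willow) > $6.19 (Vantage) > $4.73 (Alder) > $4.30 (Rook) > …
Brio ranks below slot 3 → no slot, pays nothing.

Brio pays $0.00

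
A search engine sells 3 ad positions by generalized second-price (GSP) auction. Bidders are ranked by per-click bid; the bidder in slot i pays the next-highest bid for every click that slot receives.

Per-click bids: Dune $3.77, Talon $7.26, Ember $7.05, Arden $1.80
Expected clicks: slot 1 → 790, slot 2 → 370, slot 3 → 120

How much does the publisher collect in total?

Total revenue: $7180.40

Ranked by bid: $7.26 (Talon) > $7.05 (Ember) > $3.77 (Dune) > $1.80 (Arden)
Slot 1: Talon pays $7.05 × 790 = $5569.50
Slot 2: Ember pays $3.77 × 370 = $1394.90
Slot 3: Dune pays $1.80 × 120 = $216.00
Total = $7180.40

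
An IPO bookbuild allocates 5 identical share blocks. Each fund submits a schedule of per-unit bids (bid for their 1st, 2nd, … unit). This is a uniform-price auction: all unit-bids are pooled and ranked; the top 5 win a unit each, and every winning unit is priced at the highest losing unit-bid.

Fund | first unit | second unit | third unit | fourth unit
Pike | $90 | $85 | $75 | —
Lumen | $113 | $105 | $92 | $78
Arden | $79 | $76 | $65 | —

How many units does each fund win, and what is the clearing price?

Lumen 3, Pike 2; clearing price $79

Pooled unit-bids ranked (top 5): 113 (Lumen-1), 105 (Lumen-2), 92 (Lumen-3), 90 (Pike-1), 85 (Pike-2)
The (k+1)-th unit-bid is $79.
Allocation: Lumen 3, Pike 2.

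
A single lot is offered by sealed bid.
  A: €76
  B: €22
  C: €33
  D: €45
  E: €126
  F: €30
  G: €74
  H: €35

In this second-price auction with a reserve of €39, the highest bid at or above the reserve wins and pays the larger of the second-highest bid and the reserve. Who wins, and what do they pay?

E pays €76

Rule: the highest bid at or above the reserve wins and pays the larger of the second-highest bid and the reserve.
Sorting bids: 126 (E) > 76 (A) > 74 (G) > 45 (D) > 35 (H) > 33 (C) > …
Highest eligible bid: E at €126.
Second-highest bid €76 exceeds the reserve €39 → payment €76.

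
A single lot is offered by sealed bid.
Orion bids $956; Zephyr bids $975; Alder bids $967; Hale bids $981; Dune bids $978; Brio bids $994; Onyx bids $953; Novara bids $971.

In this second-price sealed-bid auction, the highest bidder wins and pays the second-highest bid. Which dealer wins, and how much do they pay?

Bids ranked: 994 (Brio) > 981 (Hale) > 978 (Dune) > 975 (Zephyr) > 971 (Novara) > 967 (Alder) > …
Brio is highest; pays the second-highest bid, $981.

Brio pays $981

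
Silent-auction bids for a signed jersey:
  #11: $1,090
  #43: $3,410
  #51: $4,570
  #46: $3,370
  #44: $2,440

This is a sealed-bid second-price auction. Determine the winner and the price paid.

#51 pays $3,410

Rule: the highest bidder wins and pays the second-highest bid.
Bids in order: 4,570 (#51) > 3,410 (#43) > 3,370 (#46) > 2,440 (#44) > 1,090 (#11)
Second-price: #51 pays #43's bid of $3,410.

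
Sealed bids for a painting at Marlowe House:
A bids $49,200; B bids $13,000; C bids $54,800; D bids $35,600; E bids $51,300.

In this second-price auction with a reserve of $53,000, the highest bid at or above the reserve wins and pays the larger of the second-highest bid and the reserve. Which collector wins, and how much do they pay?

C pays $53,000

Bids in order: 54,800 (C) > 51,300 (E) > 49,200 (A) > 35,600 (D) > 13,000 (B)
C has the top bid at or above the reserve ($54,800).
Second-highest bid $51,300 is below the reserve $53,000, so the reserve binds → payment $53,000.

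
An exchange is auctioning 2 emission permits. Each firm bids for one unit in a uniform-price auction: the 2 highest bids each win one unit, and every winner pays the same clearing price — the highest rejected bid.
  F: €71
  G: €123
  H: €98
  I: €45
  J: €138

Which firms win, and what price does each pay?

J, G; each pays €98

Ordering the bids: 138 (J), 123 (G), 98 (H), 71 (F), …
Winners (2 units): J, G.
Clearing price = highest rejected bid = €98.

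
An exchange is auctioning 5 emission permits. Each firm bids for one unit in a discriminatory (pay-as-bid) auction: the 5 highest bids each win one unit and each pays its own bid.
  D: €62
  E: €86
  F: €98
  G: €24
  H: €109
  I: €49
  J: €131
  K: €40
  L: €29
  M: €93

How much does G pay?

Sorting: 131 (J), 109 (H), 98 (F), 93 (M), 86 (E), 62 (D), 49 (I), …
The 5 highest are J, H, F, M, E.
G does not win → €0.

G pays €0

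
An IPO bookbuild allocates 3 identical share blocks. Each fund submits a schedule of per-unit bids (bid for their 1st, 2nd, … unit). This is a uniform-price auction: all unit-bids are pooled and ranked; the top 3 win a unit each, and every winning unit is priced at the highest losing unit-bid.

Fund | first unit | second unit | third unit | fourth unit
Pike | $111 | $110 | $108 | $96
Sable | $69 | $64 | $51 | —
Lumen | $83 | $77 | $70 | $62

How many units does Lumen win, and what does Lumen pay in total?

Lumen: 0 units, pays $0

Pooled unit-bids ranked (top 3): 111 (Pike-1), 110 (Pike-2), 108 (Pike-3)
The (k+1)-th unit-bid is $96.
Lumen wins 0 unit(s) at $96 each.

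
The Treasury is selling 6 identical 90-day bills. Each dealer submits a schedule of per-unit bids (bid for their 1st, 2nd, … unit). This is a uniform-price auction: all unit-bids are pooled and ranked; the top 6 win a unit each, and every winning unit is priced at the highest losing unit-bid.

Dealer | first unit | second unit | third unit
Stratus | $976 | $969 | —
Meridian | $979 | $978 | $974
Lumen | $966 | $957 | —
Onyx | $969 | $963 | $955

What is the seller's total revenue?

Total revenue: $5,796

All unit-bids, highest first — top 6: 979 (Meridian-1), 978 (Meridian-2), 976 (Stratus-1), 974 (Meridian-3), 969 (Stratus-2), 969 (Onyx-1)
First bid not allocated: $966.
Allocation: Meridian 3, Onyx 1, Stratus 2. Every unit priced at $966.
Revenue = 6 × 966 = $5,796.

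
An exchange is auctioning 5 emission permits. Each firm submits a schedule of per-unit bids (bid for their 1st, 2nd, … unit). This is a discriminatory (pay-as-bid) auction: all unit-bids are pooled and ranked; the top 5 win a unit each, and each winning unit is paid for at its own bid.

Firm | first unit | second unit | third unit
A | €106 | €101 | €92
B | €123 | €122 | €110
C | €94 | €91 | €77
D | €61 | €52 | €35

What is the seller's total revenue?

All unit-bids, highest first — top 5: 123 (B-1), 122 (B-2), 110 (B-3), 106 (A-1), 101 (A-2)
Next rejected bid: €94 (not a price — pay-as-bid).
Each winning unit pays its own bid.
Revenue = 123 + 122 + 110 + 106 + 101 = €562.

Total revenue: €562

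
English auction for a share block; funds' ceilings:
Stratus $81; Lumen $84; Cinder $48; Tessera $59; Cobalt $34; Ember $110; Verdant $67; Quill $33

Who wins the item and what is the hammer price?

Limits in order: 110 (Ember) > 84 (Lumen) > 81 (Stratus) > 67 (Verdant) > 59 (Tessera) > 48 (Cinder) > …
Lumen is the last rival to drop out, at $84; Ember remains and wins at that price.

Ember wins at $84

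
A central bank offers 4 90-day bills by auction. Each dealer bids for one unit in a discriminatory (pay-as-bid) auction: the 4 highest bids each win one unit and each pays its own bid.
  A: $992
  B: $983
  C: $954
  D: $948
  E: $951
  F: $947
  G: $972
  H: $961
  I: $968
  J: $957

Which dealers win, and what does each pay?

Ordering the bids: 992 (A), 983 (B), 972 (G), 968 (I), 961 (H), 957 (J), …
The 4 highest are A, B, G, I.
Each winner pays its own bid: A $992, B $983, G $972, I $968.

A $992, B $983, G $972, I $968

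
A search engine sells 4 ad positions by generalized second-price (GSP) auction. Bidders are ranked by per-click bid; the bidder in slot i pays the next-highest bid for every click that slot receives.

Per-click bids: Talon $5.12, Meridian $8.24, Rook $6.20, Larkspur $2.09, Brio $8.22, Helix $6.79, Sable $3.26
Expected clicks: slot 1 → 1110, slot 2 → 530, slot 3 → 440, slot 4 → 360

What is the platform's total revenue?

Total revenue: $17294.10

Sorting advertisers: $8.24 (Meridian) > $8.22 (Brio) > $6.79 (Helix) > $6.20 (Rook) > $5.12 (Talon) > …
Slot 1: Meridian pays $8.22 × 1110 = $9124.20
Slot 2: Brio pays $6.79 × 530 = $3598.70
Slot 3: Helix pays $6.20 × 440 = $2728.00
Slot 4: Rook pays $5.12 × 360 = $1843.20
Total = $17294.10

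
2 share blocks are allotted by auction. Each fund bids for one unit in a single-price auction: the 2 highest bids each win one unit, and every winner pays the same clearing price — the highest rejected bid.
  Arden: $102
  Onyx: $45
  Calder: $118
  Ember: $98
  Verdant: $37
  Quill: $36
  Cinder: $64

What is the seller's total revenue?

Sorting: 118 (Calder), 102 (Arden), 98 (Ember), 64 (Cinder), …
The 2 highest are Calder, Arden.
Clearing price = highest rejected bid = $98.
Total revenue = 2 × $98 = $196.

Total revenue: $196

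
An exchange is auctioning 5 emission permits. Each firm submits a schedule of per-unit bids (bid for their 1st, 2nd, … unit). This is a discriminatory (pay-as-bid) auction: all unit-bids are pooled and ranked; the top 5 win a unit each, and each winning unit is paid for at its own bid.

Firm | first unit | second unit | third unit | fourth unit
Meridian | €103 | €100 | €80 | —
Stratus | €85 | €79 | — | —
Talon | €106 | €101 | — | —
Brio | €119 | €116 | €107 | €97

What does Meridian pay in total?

Pooled unit-bids ranked (top 5): 119 (Brio-1), 116 (Brio-2), 107 (Brio-3), 106 (Talon-1), 103 (Meridian-1)
Next rejected bid: €101 (not a price — pay-as-bid).
Meridian's winning unit-bids: 103 = €103.

Meridian pays €103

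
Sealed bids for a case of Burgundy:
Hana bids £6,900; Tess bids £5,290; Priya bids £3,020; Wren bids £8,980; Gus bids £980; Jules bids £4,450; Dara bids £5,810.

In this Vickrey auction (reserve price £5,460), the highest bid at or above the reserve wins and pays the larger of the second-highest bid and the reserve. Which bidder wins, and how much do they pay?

Bids ranked: 8,980 (Wren) > 6,900 (Hana) > 5,810 (Dara) > 5,290 (Tess) > 4,450 (Jules) > 3,020 (Priya) > …
Highest eligible bid: Wren at £8,980.
max(second-highest £6,900, reserve £5,460) = £6,900; the reserve does not bind.

Wren pays £6,900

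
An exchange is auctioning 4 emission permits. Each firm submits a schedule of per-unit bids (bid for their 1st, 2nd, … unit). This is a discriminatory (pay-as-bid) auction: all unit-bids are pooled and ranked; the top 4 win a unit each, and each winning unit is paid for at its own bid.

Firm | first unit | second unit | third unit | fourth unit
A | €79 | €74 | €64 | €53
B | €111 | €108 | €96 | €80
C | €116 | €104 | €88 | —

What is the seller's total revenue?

Pooled unit-bids ranked (top 4): 116 (C-1), 111 (B-1), 108 (B-2), 104 (C-2)
Next rejected bid: €96 (not a price — pay-as-bid).
Each winning unit pays its own bid.
Revenue = 116 + 111 + 108 + 104 = €439.

Total revenue: €439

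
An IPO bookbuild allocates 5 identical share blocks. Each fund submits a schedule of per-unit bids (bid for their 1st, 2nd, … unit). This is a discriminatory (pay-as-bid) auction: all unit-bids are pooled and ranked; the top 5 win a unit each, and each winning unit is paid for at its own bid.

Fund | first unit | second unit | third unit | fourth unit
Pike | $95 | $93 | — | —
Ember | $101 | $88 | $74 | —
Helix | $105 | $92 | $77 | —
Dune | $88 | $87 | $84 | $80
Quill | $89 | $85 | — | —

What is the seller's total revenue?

Merging the schedules and taking the best 5: 105 (Helix-1), 101 (Ember-1), 95 (Pike-1), 93 (Pike-2), 92 (Helix-2)
Next rejected bid: $89 (not a price — pay-as-bid).
Each winning unit pays its own bid.
Revenue = 105 + 101 + 95 + 93 + 92 = $486.

Total revenue: $486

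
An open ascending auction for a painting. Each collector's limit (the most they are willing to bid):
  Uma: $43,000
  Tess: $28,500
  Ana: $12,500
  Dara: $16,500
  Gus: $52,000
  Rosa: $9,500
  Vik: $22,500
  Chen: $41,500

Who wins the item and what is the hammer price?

Limits in order: 52,000 (Gus) > 43,000 (Uma) > 41,500 (Chen) > 28,500 (Tess) > 22,500 (Vik) > 16,500 (Dara) > …
Bidding ends when Uma exits at $43,000; Gus takes it.

Gus wins at $43,000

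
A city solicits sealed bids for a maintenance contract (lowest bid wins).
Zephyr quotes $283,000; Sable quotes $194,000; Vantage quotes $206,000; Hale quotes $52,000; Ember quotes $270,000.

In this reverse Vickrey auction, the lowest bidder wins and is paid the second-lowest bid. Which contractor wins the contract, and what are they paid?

Hale is paid $194,000

Sorting bids: 52,000 (Hale) < 194,000 (Sable) < 206,000 (Vantage) < 270,000 (Ember) < 283,000 (Zephyr)
Hale is lowest; is paid the second-lowest bid, $194,000.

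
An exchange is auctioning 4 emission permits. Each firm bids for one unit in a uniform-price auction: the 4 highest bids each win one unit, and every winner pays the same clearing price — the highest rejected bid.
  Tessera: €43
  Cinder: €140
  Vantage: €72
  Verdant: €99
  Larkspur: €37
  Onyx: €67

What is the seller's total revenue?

Bids ranked high→low: 140 (Cinder), 99 (Verdant), 72 (Vantage), 67 (Onyx), 43 (Tessera), 37 (Larkspur)
Winners (4 units): Cinder, Verdant, Vantage, Onyx.
Highest unsuccessful bid: €43 → clearing price.
Total revenue = 4 × €43 = €172.

Total revenue: €172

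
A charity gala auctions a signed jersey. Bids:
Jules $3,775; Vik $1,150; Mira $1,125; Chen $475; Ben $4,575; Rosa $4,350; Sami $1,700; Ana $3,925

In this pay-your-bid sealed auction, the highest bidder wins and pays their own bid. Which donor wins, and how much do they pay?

Ben pays $4,575

Bids in order: 4,575 (Ben) > 4,350 (Rosa) > 3,925 (Ana) > 3,775 (Jules) > 1,700 (Sami) > 1,150 (Vik) > …
Ben is highest → pays own bid, $4,575.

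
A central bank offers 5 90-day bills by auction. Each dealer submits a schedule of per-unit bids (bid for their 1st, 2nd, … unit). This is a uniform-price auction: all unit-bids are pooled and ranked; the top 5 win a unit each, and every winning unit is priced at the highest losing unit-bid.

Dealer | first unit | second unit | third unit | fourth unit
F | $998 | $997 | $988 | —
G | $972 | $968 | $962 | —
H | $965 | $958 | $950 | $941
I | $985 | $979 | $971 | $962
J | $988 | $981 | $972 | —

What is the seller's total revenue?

Pooled unit-bids ranked (top 5): 998 (F-1), 997 (F-2), 988 (F-3), 988 (J-1), 985 (I-1)
First bid not allocated: $981.
Allocation: F 3, I 1, J 1. Every unit priced at $981.
Revenue = 5 × 981 = $4,905.

Total revenue: $4,905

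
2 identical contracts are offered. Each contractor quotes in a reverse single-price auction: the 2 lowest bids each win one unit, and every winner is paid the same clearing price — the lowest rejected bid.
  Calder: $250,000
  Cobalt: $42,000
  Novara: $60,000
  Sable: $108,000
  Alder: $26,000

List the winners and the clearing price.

Alder, Cobalt; each is paid $60,000

Ordering the bids: 26,000 (Alder), 42,000 (Cobalt), 60,000 (Novara), 108,000 (Sable), …
Winners (2 units): Alder, Cobalt.
Lowest unsuccessful bid: $60,000 → clearing price.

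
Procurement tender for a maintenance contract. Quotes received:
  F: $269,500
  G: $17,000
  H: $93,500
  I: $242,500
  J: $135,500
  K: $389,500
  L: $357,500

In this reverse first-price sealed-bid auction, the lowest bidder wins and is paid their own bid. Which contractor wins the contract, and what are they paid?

G is paid $17,000

Bids in order: 17,000 (G) < 93,500 (H) < 135,500 (J) < 242,500 (I) < 269,500 (F) < 357,500 (L) < …
First-price: G is paid what they bid, $17,000.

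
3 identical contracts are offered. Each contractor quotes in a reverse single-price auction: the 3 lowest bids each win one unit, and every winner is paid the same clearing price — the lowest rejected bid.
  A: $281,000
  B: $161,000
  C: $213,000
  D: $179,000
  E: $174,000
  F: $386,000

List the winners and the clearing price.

Bids ranked low→high: 161,000 (B), 174,000 (E), 179,000 (D), 213,000 (C), 281,000 (A), …
Lowest 3: B, E, D.
Clearing price = lowest rejected bid = $213,000.

B, E, D; each is paid $213,000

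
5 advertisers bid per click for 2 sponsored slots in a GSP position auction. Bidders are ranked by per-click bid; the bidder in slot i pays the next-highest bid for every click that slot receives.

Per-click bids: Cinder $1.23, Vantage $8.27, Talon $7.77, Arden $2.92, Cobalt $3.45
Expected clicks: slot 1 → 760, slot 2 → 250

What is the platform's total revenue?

Per-click bids in order: $8.27 (Vantage) > $7.77 (Talon) > $3.45 (Cobalt) > …
Slot 1: Vantage pays $7.77 × 760 = $5905.20
Slot 2: Talon pays $3.45 × 250 = $862.50
Total = $6767.70

Total revenue: $6767.70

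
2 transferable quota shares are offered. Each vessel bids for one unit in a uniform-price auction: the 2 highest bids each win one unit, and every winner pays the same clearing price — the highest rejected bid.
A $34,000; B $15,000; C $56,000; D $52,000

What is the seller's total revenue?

Total revenue: $68,000

Ordering the bids: 56,000 (C), 52,000 (D), 34,000 (A), 15,000 (B)
Top 2: C, D.
First losing bid is A's $34,000, which sets the uniform price.
Total revenue = 2 × $34,000 = $68,000.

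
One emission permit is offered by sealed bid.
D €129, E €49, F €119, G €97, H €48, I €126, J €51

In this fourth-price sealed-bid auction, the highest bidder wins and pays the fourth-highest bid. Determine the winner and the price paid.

D pays €97

Sorting bids: 129 (D) > 126 (I) > 119 (F) > 97 (G) > 51 (J) > 49 (E) > …
D wins; payment is bid #4 in the ranking = €97.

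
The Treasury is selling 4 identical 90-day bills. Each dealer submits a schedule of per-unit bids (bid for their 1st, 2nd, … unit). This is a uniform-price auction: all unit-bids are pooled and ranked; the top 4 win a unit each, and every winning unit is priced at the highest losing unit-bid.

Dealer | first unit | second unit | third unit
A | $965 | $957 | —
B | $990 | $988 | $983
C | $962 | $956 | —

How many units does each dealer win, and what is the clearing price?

A 1, B 3; clearing price $962

Merging the schedules and taking the best 4: 990 (B-1), 988 (B-2), 983 (B-3), 965 (A-1)
Highest rejected unit-bid = $962.
Allocation: A 1, B 3.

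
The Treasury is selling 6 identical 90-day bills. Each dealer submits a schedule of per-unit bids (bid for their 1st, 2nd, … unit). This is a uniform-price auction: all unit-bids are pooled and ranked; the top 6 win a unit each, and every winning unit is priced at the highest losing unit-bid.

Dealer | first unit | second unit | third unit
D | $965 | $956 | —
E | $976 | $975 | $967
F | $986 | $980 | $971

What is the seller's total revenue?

Pooled unit-bids ranked (top 6): 986 (F-1), 980 (F-2), 976 (E-1), 975 (E-2), 971 (F-3), 967 (E-3)
Highest rejected unit-bid = $965.
Allocation: E 3, F 3. Every unit priced at $965.
Revenue = 6 × 965 = $5,790.

Total revenue: $5,790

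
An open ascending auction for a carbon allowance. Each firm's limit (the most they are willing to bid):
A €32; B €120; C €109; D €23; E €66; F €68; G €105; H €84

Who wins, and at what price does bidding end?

B wins at €109

Limits in order: 120 (B) > 109 (C) > 105 (G) > 84 (H) > 68 (F) > 66 (E) > …
Bidding ends when C exits at €109; B takes it.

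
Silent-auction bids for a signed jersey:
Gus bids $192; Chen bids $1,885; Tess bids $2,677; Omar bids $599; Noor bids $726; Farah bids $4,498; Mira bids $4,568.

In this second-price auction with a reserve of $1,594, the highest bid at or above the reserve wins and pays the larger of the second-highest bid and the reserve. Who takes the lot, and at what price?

Sorting bids: 4,568 (Mira) > 4,498 (Farah) > 2,677 (Tess) > 1,885 (Chen) > 726 (Noor) > 599 (Omar) > …
Highest eligible bid: Mira at $4,568.
Second-highest bid $4,498 exceeds the reserve $1,594 → payment $4,498.

Mira pays $4,498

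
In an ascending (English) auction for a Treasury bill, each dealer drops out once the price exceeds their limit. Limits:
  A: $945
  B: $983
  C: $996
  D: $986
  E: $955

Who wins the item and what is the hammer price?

C wins at $986

Open ascending-bid auction: the price rises until one bidder remains; the winner pays the price at which the last rival dropped out.
Limits in order: 996 (C) > 986 (D) > 983 (B) > 955 (E) > 945 (A)
Once the price passes $986, only C is left; the hammer falls at D's limit of $986.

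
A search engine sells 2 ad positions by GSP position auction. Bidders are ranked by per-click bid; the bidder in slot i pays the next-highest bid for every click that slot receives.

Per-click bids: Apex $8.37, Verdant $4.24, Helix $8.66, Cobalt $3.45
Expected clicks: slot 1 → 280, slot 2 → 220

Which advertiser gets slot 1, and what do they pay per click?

Ranked by bid: $8.66 (Helix) > $8.37 (Apex) > $4.24 (Verdant) > …
Slot 1 goes to the first-ranked bidder, Helix, who pays the next bid down: $8.37/click.

Helix; $8.37 per click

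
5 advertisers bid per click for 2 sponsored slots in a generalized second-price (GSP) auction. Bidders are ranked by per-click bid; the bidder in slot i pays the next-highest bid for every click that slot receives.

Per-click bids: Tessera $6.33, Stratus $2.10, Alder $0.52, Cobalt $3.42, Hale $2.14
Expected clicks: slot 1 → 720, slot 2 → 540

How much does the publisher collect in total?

Total revenue: $3618.00

Ranked by bid: $6.33 (Tessera) > $3.42 (Cobalt) > $2.14 (Hale) > …
Slot 1: Tessera pays $3.42 × 720 = $2462.40
Slot 2: Cobalt pays $2.14 × 540 = $1155.60
Total = $3618.00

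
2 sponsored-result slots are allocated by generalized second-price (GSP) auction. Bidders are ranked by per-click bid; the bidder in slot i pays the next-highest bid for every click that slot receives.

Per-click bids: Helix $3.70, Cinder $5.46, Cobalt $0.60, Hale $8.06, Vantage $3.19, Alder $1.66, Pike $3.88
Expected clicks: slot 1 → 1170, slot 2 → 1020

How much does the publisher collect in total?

Total revenue: $10345.80

Per-click bids in order: $8.06 (Hale) > $5.46 (Cinder) > $3.88 (Pike) > …
Slot 1: Hale pays $5.46 × 1170 = $6388.20
Slot 2: Cinder pays $3.88 × 1020 = $3957.60
Total = $10345.80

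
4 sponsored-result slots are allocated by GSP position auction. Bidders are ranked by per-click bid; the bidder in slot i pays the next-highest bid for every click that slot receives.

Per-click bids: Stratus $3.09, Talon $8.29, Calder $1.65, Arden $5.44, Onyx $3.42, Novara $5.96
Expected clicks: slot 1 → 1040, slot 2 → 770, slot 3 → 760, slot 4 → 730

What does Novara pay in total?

Per-click bids in order: $8.29 (Talon) > $5.96 (Novara) > $5.44 (Arden) > $3.42 (Onyx) > $3.09 (Stratus) > …
Novara holds slot 2 → pays next bid $5.44 × 770 clicks = $4188.80.

Novara pays $4188.80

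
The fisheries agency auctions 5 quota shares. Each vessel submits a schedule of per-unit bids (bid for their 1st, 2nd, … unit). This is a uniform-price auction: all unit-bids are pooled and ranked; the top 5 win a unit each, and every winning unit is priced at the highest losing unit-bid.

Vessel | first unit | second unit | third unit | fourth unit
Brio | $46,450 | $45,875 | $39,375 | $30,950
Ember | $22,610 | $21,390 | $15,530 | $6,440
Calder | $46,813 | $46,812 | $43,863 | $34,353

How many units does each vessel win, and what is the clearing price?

All unit-bids, highest first — top 5: 46,813 (Calder-1), 46,812 (Calder-2), 46,450 (Brio-1), 45,875 (Brio-2), 43,863 (Calder-3)
Highest rejected unit-bid = $39,375.
Allocation: Brio 2, Calder 3.

Brio 2, Calder 3; clearing price $39,375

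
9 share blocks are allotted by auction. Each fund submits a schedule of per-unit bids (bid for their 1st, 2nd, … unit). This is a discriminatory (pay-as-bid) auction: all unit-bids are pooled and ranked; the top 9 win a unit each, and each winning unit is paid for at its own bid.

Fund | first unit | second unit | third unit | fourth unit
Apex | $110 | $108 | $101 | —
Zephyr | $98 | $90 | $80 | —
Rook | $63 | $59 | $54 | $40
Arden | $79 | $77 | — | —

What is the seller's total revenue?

Total revenue: $806

Merging the schedules and taking the best 9: 110 (Apex-1), 108 (Apex-2), 101 (Apex-3), 98 (Zephyr-1), 90 (Zephyr-2), 80 (Zephyr-3), 79 (Arden-1), 77 (Arden-2), 63 (Rook-1)
Next rejected bid: $59 (not a price — pay-as-bid).
Each winning unit pays its own bid.
Revenue = 110 + 108 + 101 + 98 + 90 + 80 + 79 + 77 + 63 = $806.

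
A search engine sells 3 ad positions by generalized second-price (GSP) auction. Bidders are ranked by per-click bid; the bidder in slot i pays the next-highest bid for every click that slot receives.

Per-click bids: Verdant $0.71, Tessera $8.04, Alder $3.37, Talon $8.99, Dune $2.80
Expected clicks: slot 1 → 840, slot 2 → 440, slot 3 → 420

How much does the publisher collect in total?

Ranked by bid: $8.99 (Talon) > $8.04 (Tessera) > $3.37 (Alder) > $2.80 (Dune) > …
Slot 1: Talon pays $8.04 × 840 = $6753.60
Slot 2: Tessera pays $3.37 × 440 = $1482.80
Slot 3: Alder pays $2.80 × 420 = $1176.00
Total = $9412.40

Total revenue: $9412.40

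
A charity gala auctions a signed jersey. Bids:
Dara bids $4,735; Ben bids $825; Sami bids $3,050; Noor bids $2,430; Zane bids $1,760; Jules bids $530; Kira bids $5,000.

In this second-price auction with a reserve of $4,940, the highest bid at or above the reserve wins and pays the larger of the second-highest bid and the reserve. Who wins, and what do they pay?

Rule: the highest bid at or above the reserve wins and pays the larger of the second-highest bid and the reserve.
Bids in order: 5,000 (Kira) > 4,735 (Dara) > 3,050 (Sami) > 2,430 (Noor) > 1,760 (Zane) > 825 (Ben) > …
Kira has the top bid at or above the reserve ($5,000).
Second-highest bid $4,735 is below the reserve $4,940, so the reserve binds → payment $4,940.

Kira pays $4,940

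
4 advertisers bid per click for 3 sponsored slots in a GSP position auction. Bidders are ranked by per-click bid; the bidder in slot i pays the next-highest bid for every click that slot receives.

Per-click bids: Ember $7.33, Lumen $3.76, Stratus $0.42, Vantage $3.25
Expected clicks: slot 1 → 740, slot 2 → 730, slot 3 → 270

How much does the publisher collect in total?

Per-click bids in order: $7.33 (Ember) > $3.76 (Lumen) > $3.25 (Vantage) > $0.42 (Stratus)
Slot 1: Ember pays $3.76 × 740 = $2782.40
Slot 2: Lumen pays $3.25 × 730 = $2372.50
Slot 3: Vantage pays $0.42 × 270 = $113.40
Total = $5268.30

Total revenue: $5268.30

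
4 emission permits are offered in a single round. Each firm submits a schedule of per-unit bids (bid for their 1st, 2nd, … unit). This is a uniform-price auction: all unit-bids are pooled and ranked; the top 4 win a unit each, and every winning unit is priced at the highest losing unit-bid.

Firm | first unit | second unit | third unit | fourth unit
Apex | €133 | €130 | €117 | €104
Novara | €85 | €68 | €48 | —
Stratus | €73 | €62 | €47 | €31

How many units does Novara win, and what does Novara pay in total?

Novara: 0 units, pays €0

All unit-bids, highest first — top 4: 133 (Apex-1), 130 (Apex-2), 117 (Apex-3), 104 (Apex-4)
Highest rejected unit-bid = €85.
Novara wins 0 unit(s) at €85 each.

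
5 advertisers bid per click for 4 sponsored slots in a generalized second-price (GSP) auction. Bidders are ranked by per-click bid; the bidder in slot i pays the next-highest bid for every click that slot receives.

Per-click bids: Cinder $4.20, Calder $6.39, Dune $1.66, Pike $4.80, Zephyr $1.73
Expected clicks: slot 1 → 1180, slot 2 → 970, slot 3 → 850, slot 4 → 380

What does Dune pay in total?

Dune pays $0.00

Ranked by bid: $6.39 (Calder) > $4.80 (Pike) > $4.20 (Cinder) > $1.73 (Zephyr) > $1.66 (Dune)
Dune ranks below slot 4 → no slot, pays nothing.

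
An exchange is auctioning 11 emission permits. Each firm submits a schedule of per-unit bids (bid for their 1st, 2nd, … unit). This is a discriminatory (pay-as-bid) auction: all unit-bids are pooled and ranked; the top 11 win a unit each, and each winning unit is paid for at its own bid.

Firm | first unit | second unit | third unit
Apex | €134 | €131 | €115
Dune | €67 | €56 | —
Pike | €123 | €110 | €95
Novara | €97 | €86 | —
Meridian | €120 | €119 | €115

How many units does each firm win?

Pooled unit-bids ranked (top 11): 134 (Apex-1), 131 (Apex-2), 123 (Pike-1), 120 (Meridian-1), 119 (Meridian-2), 115 (Apex-3), 115 (Meridian-3), 110 (Pike-2), 97 (Novara-1), 95 (Pike-3), 86 (Novara-2)
Next rejected bid: €67 (not a price — pay-as-bid).
Allocation: Apex 3, Meridian 3, Novara 2, Pike 3.

Apex 3, Meridian 3, Novara 2, Pike 3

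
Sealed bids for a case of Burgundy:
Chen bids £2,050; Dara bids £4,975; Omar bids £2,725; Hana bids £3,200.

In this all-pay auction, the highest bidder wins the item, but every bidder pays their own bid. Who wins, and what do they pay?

Bids in order: 4,975 (Dara) > 3,200 (Hana) > 2,725 (Omar) > 2,050 (Chen)
Dara is highest and takes the item; every bidder forfeits their bid.

Dara pays £4,975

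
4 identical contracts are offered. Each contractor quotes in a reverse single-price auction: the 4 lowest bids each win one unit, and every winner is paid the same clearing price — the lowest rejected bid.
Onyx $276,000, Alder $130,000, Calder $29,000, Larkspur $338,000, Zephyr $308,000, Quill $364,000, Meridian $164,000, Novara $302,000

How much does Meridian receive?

Ordering the bids: 29,000 (Calder), 130,000 (Alder), 164,000 (Meridian), 276,000 (Onyx), 302,000 (Novara), 308,000 (Zephyr), …
Lowest 4: Calder, Alder, Meridian, Onyx.
Lowest unsuccessful bid: $302,000 → clearing price.
Meridian wins → is paid $302,000.

Meridian is paid $302,000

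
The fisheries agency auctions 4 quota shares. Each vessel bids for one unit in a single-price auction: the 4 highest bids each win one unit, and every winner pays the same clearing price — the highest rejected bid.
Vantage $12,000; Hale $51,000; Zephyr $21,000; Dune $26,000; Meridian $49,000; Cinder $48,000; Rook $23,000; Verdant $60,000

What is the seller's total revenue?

Total revenue: $104,000

Sorting: 60,000 (Verdant), 51,000 (Hale), 49,000 (Meridian), 48,000 (Cinder), 26,000 (Dune), 23,000 (Rook), …
Top 4: Verdant, Hale, Meridian, Cinder.
Clearing price = highest rejected bid = $26,000.
Total revenue = 4 × $26,000 = $104,000.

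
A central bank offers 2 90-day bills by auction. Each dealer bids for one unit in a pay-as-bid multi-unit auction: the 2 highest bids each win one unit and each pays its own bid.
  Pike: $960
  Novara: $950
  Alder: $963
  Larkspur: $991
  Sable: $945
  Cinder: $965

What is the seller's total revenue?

Sorting: 991 (Larkspur), 965 (Cinder), 963 (Alder), 960 (Pike), …
Winners (2 units): Larkspur, Cinder.
Total revenue = 991 + 965 = $1,956.

Total revenue: $1,956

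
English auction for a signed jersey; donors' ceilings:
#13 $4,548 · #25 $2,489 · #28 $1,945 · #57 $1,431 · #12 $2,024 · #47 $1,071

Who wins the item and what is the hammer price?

#13 wins at $2,489

Limits in order: 4,548 (#13) > 2,489 (#25) > 2,024 (#12) > 1,945 (#28) > 1,431 (#57) > 1,071 (#47)
#25 is the last rival to drop out, at $2,489; #13 remains and wins at that price.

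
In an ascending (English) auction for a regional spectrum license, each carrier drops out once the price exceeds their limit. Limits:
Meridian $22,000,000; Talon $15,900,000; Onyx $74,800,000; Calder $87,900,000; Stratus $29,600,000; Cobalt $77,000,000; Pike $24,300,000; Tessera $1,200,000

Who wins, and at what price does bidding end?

Limits in order: 87,900,000 (Calder) > 77,000,000 (Cobalt) > 74,800,000 (Onyx) > 29,600,000 (Stratus) > 24,300,000 (Pike) > 22,000,000 (Meridian) > …
Bidding ends when Cobalt exits at $77,000,000; Calder takes it.

Calder wins at $77,000,000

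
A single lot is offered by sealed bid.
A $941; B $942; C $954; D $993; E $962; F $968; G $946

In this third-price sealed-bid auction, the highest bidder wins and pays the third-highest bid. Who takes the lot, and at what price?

Bids in order: 993 (D) > 968 (F) > 962 (E) > 954 (C) > 946 (G) > 942 (B) > …
D is highest; pays the third-highest bid, $962.

D pays $962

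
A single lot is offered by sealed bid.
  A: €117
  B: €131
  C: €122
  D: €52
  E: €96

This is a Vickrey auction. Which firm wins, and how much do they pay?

Rule: the highest bidder wins and pays the second-highest bid.
Bids in order: 131 (B) > 122 (C) > 117 (A) > 96 (E) > 52 (D)
B is highest; pays the second-highest bid, €122.

B pays €122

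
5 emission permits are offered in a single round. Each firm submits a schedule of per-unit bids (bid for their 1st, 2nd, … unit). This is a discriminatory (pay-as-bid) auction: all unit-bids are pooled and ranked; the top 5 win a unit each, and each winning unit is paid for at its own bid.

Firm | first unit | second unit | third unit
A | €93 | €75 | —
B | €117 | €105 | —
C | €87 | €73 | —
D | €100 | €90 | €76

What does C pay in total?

C pays €0

Merging the schedules and taking the best 5: 117 (B-1), 105 (B-2), 100 (D-1), 93 (A-1), 90 (D-2)
Next rejected bid: €87 (not a price — pay-as-bid).
C wins no units.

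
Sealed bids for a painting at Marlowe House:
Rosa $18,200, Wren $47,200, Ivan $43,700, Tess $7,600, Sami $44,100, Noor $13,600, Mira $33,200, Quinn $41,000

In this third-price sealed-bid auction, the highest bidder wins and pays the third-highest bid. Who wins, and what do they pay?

Wren pays $43,700

Sorting bids: 47,200 (Wren) > 44,100 (Sami) > 43,700 (Ivan) > 41,000 (Quinn) > 33,200 (Mira) > 18,200 (Rosa) > …
Wren is highest; pays the third-highest bid, $43,700.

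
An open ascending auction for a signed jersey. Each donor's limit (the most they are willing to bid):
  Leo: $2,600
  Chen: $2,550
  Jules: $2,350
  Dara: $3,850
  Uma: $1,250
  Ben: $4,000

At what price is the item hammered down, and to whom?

Ben wins at $3,850

Rule: the price rises until one bidder remains; the winner pays the price at which the last rival dropped out.
Limits ranked: 4,000 (Ben) > 3,850 (Dara) > 2,600 (Leo) > 2,550 (Chen) > 2,350 (Jules) > 1,250 (Uma)
Bidding ends when Dara exits at $3,850; Ben takes it.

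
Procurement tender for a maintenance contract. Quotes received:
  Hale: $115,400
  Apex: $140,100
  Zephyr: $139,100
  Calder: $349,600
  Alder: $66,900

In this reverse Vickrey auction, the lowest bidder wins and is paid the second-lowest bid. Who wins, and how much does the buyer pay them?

Bids in order: 66,900 (Alder) < 115,400 (Hale) < 139,100 (Zephyr) < 140,100 (Apex) < 349,600 (Calder)
Alder wins with the lowest bid; price is set by the runner-up at $115,400.

Alder is paid $115,400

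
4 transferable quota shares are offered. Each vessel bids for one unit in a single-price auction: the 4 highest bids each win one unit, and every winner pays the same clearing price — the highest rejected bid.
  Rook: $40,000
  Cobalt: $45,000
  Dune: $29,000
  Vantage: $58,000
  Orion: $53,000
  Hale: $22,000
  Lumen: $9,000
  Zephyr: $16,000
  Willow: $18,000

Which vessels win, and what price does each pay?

Vantage, Orion, Cobalt, Rook; each pays $29,000

Sorting: 58,000 (Vantage), 53,000 (Orion), 45,000 (Cobalt), 40,000 (Rook), 29,000 (Dune), 22,000 (Hale), …
Top 4: Vantage, Orion, Cobalt, Rook.
Highest unsuccessful bid: $29,000 → clearing price.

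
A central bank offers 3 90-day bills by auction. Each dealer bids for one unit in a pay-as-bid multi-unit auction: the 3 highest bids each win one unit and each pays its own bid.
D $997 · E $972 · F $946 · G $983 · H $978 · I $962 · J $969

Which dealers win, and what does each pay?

Sorting: 997 (D), 983 (G), 978 (H), 972 (E), 969 (J), …
Top 3: D, G, H.
Each winner pays its own bid: D $997, G $983, H $978.

D $997, G $983, H $978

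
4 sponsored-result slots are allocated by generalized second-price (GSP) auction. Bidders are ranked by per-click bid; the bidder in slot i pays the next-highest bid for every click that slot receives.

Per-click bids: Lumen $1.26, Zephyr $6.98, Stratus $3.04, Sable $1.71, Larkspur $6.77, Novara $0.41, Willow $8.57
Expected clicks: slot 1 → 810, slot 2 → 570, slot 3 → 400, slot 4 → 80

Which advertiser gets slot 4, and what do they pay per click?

Ranked by bid: $8.57 (Willow) > $6.98 (Zephyr) > $6.77 (Larkspur) > $3.04 (Stratus) > $1.71 (Sable) > …
Slot 4 goes to the fourth-ranked bidder, Stratus, who pays the next bid down: $1.71/click.

Stratus; $1.71 per click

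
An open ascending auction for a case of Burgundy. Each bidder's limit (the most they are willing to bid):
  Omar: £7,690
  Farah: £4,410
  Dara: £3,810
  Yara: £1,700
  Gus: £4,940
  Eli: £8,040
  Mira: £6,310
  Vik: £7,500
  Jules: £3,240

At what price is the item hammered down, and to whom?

Eli wins at £7,690

Ascending (English) auction: the price rises until one bidder remains; the winner pays the price at which the last rival dropped out.
Limits in order: 8,040 (Eli) > 7,690 (Omar) > 7,500 (Vik) > 6,310 (Mira) > 4,940 (Gus) > 4,410 (Farah) > …
Omar is the last rival to drop out, at £7,690; Eli remains and wins at that price.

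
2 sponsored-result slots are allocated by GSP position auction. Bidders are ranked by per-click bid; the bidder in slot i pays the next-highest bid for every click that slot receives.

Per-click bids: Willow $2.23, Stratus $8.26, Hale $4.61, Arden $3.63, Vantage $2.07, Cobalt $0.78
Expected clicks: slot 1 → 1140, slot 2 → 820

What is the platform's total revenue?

Total revenue: $8232.00

Per-click bids in order: $8.26 (Stratus) > $4.61 (Hale) > $3.63 (Arden) > …
Slot 1: Stratus pays $4.61 × 1140 = $5255.40
Slot 2: Hale pays $3.63 × 820 = $2976.60
Total = $8232.00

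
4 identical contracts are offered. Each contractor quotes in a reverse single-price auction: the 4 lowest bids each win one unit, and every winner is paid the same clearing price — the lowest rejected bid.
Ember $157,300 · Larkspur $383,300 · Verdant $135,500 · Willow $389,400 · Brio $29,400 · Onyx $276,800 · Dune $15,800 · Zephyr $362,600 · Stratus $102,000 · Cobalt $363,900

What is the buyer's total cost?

Sorting: 15,800 (Dune), 29,400 (Brio), 102,000 (Stratus), 135,500 (Verdant), 157,300 (Ember), 276,800 (Onyx), …
Winners (4 units): Dune, Brio, Stratus, Verdant.
First losing bid is Ember's $157,300, which sets the uniform price.
Total cost = 4 × $157,300 = $629,200.

Total cost: $629,200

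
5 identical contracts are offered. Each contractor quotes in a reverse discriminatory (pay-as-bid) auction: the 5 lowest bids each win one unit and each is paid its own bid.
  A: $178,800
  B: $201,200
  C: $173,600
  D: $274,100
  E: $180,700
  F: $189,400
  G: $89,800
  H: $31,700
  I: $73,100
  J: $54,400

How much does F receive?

F is paid $0

Ordering the bids: 31,700 (H), 54,400 (J), 73,100 (I), 89,800 (G), 173,600 (C), 178,800 (A), 180,700 (E), …
Winners (5 units): H, J, I, G, C.
F does not win → $0.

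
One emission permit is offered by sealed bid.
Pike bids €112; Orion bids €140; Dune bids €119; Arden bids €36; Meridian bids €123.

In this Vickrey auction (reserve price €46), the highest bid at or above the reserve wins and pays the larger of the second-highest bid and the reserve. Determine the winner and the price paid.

Orion pays €123

Bids in order: 140 (Orion) > 123 (Meridian) > 119 (Dune) > 112 (Pike) > 36 (Arden)
Highest eligible bid: Orion at €140.
Second-highest bid €123 exceeds the reserve €46 → payment €123.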